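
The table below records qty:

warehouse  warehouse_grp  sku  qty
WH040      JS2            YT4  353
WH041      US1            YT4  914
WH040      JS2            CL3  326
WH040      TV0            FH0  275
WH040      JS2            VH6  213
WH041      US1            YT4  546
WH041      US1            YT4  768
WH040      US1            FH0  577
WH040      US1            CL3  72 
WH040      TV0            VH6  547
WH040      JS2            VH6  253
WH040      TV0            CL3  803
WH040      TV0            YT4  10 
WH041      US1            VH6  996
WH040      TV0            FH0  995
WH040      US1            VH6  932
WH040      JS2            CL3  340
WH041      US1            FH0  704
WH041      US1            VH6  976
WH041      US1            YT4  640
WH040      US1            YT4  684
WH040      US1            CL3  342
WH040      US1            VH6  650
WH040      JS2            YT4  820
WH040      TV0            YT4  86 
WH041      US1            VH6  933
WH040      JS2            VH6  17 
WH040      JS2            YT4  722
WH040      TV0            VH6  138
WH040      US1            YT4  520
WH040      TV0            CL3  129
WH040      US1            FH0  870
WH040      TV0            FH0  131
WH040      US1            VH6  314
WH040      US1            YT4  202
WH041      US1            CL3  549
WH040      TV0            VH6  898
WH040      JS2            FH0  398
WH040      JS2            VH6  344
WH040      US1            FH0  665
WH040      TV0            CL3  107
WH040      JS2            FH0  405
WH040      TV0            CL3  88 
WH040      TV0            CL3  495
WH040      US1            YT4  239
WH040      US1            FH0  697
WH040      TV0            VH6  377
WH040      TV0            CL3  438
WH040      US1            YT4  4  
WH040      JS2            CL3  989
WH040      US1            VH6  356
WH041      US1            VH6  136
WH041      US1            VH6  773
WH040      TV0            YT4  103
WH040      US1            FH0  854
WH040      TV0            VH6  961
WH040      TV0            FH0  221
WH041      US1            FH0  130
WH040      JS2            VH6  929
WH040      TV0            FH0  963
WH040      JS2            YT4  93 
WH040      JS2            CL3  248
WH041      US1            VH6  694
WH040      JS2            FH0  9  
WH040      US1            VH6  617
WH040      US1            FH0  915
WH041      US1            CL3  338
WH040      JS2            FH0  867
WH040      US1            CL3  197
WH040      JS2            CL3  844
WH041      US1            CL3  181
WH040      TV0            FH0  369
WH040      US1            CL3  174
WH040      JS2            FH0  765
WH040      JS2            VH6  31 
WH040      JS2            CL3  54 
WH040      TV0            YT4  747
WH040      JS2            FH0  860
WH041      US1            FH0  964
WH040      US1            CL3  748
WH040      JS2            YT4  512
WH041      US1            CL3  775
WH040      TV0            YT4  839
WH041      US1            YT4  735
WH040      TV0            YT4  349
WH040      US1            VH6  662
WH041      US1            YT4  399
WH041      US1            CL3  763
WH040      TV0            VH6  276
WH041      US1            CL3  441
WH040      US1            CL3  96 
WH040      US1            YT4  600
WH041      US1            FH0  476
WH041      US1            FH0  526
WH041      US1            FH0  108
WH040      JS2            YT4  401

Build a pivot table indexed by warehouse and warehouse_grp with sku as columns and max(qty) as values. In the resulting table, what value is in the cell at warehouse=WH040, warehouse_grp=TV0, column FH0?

Rows with warehouse=WH040, warehouse_grp=TV0 and sku=FH0: qty values are 275, 995, 131, 221, 963, 369.
max(275, 995, 131, 221, 963, 369) = 995.

995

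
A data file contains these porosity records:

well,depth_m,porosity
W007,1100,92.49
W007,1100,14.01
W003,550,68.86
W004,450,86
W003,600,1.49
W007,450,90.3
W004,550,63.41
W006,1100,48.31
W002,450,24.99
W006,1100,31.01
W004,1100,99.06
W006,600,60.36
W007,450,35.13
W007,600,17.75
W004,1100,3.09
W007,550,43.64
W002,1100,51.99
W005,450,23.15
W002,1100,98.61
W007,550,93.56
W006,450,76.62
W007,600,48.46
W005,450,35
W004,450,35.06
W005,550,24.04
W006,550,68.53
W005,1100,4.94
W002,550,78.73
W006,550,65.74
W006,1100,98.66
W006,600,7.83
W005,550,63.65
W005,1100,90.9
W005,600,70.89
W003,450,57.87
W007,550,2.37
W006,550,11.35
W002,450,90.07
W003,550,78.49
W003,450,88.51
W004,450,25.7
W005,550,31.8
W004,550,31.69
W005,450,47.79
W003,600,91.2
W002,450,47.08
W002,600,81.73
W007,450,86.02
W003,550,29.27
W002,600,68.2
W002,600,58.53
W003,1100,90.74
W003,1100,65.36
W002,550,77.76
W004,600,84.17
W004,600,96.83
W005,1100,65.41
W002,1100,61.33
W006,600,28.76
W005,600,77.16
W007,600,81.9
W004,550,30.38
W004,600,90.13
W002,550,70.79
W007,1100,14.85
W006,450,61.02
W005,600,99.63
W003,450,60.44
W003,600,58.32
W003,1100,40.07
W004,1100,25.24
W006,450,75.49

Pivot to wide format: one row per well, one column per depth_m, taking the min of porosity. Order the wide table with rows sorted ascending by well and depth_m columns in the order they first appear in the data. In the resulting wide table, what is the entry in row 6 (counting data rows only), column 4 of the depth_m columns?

17.75

With rows sorted ascending by well, row 6 is well=W007. depth_m columns in first-appearance order: 1100, 550, 450, 600; column 4 is 600.
Long rows with well=W007, depth_m=600: min(17.75, 48.46, 81.9) = 17.75.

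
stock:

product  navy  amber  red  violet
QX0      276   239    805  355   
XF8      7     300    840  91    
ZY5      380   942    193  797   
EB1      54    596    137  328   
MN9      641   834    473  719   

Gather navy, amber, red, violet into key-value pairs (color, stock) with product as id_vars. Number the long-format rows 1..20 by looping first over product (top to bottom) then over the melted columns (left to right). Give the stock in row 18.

20 rows total (5 × 4). Row 18: index ⌊(18-1)/4⌋ = 4 into product → MN9; (18-1) mod 4 = 1 into the melted columns → amber.
So row 18 is (MN9, amber, 834); stock = 834.

834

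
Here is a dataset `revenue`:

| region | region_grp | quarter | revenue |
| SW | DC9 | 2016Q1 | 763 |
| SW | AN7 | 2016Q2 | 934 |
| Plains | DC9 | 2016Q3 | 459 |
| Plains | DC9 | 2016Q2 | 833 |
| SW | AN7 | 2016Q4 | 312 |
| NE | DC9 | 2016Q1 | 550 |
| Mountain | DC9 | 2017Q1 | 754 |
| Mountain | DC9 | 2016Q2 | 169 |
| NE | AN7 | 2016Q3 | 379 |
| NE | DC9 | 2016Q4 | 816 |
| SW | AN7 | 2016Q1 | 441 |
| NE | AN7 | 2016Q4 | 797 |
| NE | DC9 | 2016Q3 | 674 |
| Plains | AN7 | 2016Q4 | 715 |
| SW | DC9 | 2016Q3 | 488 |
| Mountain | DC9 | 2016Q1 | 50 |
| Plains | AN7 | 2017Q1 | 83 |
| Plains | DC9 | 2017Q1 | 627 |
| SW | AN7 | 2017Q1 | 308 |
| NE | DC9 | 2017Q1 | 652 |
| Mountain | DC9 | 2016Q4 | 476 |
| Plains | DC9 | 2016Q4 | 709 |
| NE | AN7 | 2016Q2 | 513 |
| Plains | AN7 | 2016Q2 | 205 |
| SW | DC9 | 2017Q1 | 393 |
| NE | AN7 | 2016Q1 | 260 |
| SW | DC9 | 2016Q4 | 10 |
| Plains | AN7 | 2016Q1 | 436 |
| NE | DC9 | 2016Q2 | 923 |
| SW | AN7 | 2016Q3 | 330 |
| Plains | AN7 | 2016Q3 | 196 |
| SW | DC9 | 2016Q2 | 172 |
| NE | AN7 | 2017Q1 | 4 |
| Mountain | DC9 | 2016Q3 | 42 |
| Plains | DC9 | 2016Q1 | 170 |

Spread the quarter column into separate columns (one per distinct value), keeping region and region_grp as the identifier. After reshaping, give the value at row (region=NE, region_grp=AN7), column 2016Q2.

Wide layout: rows indexed by region and region_grp, columns are the 5 distinct quarter values (2016Q1, 2016Q2, 2016Q3, 2016Q4, 2017Q1).
Cell (region=NE, region_grp=AN7, quarter=2016Q2) draws from the long row where region=NE, region_grp=AN7 and quarter=2016Q2, which has revenue=513.

513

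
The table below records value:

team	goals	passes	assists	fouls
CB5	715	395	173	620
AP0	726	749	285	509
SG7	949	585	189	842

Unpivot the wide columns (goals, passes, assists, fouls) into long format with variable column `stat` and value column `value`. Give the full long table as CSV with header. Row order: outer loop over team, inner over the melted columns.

Each (team, column) pair becomes one row: 3 × 4 = 12 rows.
For example, (CB5, goals) → value=715.

team,stat,value
CB5,goals,715
CB5,passes,395
CB5,assists,173
CB5,fouls,620
AP0,goals,726
AP0,passes,749
AP0,assists,285
AP0,fouls,509
SG7,goals,949
SG7,passes,585
SG7,assists,189
SG7,fouls,842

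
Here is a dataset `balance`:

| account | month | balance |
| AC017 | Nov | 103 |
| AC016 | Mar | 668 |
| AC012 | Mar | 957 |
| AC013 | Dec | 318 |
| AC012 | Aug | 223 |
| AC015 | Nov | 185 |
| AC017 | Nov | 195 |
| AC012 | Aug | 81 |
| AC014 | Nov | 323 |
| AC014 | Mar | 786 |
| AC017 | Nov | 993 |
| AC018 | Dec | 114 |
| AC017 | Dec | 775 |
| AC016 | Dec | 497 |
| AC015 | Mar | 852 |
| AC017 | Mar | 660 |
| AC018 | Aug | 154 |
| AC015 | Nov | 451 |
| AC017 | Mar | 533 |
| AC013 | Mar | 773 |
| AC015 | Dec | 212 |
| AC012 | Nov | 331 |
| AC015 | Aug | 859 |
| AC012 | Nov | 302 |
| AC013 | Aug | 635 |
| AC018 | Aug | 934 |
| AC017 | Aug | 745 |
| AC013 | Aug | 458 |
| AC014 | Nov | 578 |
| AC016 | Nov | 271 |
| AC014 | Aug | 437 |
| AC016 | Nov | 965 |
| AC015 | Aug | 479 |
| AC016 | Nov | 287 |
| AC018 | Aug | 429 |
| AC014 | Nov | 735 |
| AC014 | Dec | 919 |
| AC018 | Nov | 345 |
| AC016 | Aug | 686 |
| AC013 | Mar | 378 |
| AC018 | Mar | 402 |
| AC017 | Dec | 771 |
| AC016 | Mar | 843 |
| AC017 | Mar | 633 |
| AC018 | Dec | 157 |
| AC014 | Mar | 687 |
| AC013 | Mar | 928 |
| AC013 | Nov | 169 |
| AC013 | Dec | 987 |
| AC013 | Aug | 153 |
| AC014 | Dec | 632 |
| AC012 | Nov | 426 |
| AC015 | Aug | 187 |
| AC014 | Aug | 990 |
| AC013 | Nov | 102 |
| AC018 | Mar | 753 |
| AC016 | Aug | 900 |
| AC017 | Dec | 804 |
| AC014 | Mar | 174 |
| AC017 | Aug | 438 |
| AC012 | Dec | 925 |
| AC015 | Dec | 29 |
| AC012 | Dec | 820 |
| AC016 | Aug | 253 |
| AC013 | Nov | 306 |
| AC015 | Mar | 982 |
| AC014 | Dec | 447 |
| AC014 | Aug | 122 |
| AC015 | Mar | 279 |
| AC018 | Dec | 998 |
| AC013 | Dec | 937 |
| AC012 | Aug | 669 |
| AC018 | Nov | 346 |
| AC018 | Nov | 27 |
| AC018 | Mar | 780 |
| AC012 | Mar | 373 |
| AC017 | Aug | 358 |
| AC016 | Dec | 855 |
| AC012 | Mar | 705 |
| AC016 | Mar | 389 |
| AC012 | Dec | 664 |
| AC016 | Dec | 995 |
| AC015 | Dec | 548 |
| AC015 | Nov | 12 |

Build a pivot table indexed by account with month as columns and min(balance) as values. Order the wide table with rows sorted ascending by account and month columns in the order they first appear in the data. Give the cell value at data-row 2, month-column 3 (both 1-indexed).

With rows sorted ascending by account, row 2 is account=AC013. month columns in first-appearance order: Nov, Mar, Dec, Aug; column 3 is Dec.
Long rows with account=AC013, month=Dec: min(318, 987, 937) = 318.

318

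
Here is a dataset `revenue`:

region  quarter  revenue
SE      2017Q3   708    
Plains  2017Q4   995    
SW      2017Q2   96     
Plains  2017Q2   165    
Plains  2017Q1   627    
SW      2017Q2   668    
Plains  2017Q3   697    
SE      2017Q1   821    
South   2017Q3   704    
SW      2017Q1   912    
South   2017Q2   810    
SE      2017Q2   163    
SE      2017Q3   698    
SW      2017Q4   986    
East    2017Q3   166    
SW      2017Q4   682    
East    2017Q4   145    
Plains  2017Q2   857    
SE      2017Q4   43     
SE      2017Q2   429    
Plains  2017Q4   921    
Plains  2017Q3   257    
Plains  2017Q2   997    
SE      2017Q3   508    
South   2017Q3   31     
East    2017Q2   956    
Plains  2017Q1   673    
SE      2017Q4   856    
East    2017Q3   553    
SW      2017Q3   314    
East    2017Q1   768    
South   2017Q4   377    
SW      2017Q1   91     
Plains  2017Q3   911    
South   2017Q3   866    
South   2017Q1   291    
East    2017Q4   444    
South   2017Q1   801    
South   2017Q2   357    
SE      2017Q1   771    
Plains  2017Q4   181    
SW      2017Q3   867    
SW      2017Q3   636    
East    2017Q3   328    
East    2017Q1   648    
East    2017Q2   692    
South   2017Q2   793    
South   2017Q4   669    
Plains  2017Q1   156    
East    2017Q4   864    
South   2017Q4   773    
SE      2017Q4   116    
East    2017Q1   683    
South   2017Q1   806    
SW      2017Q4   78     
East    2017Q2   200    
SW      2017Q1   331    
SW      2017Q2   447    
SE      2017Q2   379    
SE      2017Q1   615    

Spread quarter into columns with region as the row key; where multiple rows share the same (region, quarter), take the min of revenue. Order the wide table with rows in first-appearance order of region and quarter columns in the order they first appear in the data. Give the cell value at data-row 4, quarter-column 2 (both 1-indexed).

With rows in first-appearance order of region, row 4 is region=South. quarter columns in first-appearance order: 2017Q3, 2017Q4, 2017Q2, 2017Q1; column 2 is 2017Q4.
Long rows with region=South, quarter=2017Q4: min(377, 669, 773) = 377.

377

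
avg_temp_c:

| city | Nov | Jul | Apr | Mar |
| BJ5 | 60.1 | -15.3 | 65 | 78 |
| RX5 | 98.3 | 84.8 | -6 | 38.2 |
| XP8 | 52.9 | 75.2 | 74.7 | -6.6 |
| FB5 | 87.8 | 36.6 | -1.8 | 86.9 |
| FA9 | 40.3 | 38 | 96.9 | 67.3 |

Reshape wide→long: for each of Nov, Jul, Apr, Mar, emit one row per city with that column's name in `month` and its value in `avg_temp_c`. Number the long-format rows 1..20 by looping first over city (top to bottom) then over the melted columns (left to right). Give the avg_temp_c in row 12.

20 rows total (5 × 4). Row 12: index ⌊(12-1)/4⌋ = 2 into city → XP8; (12-1) mod 4 = 3 into the melted columns → Mar.
So row 12 is (XP8, Mar, -6.6); avg_temp_c = -6.6.

-6.6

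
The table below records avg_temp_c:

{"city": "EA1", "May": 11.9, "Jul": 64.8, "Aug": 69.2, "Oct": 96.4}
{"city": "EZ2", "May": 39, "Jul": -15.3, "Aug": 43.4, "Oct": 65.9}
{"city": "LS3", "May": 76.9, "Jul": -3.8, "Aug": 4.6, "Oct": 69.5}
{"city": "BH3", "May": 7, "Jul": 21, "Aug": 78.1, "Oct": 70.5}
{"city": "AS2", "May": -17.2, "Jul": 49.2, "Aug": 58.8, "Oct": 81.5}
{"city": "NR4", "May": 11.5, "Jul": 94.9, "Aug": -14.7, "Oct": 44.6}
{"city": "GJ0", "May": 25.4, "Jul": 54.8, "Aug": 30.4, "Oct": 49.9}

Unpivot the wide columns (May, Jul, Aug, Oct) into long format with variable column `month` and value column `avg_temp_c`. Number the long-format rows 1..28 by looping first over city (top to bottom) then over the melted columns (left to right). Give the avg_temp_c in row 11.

4.6

28 rows total (7 × 4). Row 11: index ⌊(11-1)/4⌋ = 2 into city → LS3; (11-1) mod 4 = 2 into the melted columns → Aug.
So row 11 is (LS3, Aug, 4.6); avg_temp_c = 4.6.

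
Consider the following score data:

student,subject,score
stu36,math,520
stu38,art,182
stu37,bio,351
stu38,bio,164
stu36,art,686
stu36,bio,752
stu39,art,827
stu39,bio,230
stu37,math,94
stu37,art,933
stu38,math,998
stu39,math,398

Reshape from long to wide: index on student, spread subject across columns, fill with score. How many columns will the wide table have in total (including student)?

1 column for student plus 3 distinct subject values → 4 columns.

4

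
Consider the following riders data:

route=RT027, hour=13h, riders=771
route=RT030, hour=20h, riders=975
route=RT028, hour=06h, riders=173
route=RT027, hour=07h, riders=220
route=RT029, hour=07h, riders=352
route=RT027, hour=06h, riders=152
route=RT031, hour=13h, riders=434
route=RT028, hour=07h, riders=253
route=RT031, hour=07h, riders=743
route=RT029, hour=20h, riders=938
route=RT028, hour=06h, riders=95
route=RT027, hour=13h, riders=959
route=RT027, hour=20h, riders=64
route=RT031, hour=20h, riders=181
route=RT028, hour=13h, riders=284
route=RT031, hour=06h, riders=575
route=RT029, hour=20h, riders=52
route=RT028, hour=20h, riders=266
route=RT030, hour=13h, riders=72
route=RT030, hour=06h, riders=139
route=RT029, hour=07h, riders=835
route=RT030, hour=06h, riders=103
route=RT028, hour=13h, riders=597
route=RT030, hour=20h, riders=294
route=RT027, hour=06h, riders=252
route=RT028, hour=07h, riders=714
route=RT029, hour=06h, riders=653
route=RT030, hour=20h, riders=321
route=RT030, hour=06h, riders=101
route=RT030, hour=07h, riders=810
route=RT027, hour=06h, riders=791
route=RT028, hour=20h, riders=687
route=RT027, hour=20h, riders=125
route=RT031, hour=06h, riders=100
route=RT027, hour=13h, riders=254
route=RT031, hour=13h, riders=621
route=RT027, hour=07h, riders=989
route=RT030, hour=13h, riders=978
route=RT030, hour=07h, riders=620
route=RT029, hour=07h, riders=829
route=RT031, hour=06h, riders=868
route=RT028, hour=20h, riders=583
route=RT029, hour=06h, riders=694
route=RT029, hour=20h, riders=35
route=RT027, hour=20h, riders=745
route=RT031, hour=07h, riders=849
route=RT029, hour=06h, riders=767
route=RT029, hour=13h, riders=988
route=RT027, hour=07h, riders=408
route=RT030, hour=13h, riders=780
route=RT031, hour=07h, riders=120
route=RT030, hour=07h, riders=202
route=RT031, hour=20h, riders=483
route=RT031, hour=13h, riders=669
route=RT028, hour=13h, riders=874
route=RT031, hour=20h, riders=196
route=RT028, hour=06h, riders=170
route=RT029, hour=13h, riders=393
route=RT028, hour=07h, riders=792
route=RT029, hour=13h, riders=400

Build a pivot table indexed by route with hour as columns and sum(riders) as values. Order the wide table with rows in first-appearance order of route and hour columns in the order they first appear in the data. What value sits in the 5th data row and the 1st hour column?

1724

With rows in first-appearance order of route, row 5 is route=RT031. hour columns in first-appearance order: 13h, 20h, 06h, 07h; column 1 is 13h.
Long rows with route=RT031, hour=13h: 434 + 621 + 669 = 1724.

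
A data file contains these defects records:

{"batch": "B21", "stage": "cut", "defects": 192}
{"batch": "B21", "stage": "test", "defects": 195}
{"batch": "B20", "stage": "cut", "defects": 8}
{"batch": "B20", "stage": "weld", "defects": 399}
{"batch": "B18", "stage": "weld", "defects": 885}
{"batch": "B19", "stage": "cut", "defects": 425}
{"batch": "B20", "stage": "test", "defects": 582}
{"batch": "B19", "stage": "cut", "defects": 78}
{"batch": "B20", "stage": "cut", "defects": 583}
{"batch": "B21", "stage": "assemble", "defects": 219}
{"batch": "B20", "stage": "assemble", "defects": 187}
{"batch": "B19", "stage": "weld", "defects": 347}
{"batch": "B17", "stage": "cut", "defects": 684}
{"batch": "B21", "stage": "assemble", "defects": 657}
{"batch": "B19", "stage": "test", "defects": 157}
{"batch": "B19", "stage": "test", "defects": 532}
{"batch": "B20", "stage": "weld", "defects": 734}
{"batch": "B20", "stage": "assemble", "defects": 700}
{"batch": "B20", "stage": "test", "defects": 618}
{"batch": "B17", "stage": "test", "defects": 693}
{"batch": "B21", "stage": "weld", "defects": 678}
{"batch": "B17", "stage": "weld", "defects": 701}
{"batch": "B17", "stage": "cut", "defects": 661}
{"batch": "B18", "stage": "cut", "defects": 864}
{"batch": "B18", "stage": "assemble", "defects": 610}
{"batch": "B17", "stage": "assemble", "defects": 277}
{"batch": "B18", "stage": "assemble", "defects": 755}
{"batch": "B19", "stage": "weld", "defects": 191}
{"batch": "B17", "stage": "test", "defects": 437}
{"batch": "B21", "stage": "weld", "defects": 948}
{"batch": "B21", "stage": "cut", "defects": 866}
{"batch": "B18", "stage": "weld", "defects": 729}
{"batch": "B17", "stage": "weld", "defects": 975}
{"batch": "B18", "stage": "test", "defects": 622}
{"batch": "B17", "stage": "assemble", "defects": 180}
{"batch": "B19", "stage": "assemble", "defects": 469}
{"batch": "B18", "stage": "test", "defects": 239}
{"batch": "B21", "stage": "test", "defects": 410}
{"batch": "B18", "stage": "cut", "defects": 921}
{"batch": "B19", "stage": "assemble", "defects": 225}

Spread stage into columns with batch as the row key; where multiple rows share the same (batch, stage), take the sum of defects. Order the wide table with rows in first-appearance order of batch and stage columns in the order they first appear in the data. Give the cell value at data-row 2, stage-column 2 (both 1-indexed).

1200

With rows in first-appearance order of batch, row 2 is batch=B20. stage columns in first-appearance order: cut, test, weld, assemble; column 2 is test.
Long rows with batch=B20, stage=test: 582 + 618 = 1200.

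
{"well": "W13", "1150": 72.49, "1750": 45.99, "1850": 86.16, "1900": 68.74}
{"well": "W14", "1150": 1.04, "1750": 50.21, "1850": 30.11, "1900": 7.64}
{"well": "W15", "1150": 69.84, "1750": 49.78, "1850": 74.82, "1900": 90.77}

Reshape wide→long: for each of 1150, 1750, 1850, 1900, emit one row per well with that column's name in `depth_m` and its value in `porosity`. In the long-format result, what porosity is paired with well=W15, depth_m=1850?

Unpivoting turns each (well, wide-column) pair into one long row.
The wide cell at row W15, column 1850 holds 74.82, so the long row (W15, 1850) has porosity=74.82.

74.82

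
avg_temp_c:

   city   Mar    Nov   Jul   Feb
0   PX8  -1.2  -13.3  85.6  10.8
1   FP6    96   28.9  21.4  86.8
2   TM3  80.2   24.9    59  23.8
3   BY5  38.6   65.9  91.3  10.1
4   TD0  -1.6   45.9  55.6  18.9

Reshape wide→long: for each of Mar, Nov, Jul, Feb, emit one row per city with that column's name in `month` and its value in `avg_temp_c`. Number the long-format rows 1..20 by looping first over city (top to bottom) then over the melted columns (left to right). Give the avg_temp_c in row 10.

24.9

20 rows total (5 × 4). Row 10: index ⌊(10-1)/4⌋ = 2 into city → TM3; (10-1) mod 4 = 1 into the melted columns → Nov.
So row 10 is (TM3, Nov, 24.9); avg_temp_c = 24.9.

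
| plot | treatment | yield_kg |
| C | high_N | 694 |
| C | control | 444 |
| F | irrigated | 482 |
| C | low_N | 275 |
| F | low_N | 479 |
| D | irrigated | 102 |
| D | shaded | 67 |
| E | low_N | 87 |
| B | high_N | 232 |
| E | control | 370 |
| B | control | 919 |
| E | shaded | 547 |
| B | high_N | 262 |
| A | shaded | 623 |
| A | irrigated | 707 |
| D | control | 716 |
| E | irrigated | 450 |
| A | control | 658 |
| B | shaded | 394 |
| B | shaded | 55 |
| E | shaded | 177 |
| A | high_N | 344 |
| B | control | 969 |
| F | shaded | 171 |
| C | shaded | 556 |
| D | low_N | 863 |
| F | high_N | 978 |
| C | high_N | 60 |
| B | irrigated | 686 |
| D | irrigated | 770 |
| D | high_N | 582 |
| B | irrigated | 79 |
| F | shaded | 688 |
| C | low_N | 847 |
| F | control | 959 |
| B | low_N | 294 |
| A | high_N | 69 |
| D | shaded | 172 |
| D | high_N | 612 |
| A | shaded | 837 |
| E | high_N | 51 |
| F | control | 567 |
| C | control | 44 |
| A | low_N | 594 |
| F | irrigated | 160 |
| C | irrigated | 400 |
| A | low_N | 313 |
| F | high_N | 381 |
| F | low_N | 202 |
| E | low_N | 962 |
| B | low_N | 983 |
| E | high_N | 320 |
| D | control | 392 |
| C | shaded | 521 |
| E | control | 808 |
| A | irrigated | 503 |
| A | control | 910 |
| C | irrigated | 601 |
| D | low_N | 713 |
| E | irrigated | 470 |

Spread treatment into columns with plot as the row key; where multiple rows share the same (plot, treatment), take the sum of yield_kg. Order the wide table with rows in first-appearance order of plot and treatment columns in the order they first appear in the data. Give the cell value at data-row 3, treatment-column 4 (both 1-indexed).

1576

With rows in first-appearance order of plot, row 3 is plot=D. treatment columns in first-appearance order: high_N, control, irrigated, low_N, shaded; column 4 is low_N.
Long rows with plot=D, treatment=low_N: 863 + 713 = 1576.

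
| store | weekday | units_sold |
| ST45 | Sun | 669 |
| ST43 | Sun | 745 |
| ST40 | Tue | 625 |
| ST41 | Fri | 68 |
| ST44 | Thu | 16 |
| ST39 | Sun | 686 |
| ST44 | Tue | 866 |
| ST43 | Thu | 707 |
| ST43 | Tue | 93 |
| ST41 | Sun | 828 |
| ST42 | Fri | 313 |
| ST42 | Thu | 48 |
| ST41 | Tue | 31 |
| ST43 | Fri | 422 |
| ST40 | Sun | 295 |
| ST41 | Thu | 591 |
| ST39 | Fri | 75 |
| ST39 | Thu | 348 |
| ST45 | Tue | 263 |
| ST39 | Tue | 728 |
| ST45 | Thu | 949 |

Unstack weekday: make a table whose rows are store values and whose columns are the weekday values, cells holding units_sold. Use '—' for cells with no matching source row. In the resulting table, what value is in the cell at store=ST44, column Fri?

No long-format row has store=ST44 and weekday=Fri, so the cell is —.

—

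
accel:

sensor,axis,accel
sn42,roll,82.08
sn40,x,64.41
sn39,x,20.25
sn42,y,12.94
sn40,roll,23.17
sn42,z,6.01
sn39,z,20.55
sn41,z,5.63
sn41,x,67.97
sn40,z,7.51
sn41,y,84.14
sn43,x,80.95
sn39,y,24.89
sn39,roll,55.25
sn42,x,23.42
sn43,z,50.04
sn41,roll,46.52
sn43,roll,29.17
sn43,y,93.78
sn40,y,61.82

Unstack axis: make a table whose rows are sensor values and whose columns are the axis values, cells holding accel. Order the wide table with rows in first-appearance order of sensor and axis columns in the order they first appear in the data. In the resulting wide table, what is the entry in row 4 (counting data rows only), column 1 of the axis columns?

46.52

With rows in first-appearance order of sensor, row 4 is sensor=sn41. axis columns in first-appearance order: roll, x, y, z; column 1 is roll.
Long rows with sensor=sn41, axis=roll: accel = 46.52.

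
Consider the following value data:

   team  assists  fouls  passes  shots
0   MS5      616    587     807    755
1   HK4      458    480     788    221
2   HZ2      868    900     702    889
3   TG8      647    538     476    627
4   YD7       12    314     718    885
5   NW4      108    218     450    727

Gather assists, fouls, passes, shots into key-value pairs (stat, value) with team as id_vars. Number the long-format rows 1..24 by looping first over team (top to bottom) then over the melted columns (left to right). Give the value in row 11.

24 rows total (6 × 4). Row 11: index ⌊(11-1)/4⌋ = 2 into team → HZ2; (11-1) mod 4 = 2 into the melted columns → passes.
So row 11 is (HZ2, passes, 702); value = 702.

702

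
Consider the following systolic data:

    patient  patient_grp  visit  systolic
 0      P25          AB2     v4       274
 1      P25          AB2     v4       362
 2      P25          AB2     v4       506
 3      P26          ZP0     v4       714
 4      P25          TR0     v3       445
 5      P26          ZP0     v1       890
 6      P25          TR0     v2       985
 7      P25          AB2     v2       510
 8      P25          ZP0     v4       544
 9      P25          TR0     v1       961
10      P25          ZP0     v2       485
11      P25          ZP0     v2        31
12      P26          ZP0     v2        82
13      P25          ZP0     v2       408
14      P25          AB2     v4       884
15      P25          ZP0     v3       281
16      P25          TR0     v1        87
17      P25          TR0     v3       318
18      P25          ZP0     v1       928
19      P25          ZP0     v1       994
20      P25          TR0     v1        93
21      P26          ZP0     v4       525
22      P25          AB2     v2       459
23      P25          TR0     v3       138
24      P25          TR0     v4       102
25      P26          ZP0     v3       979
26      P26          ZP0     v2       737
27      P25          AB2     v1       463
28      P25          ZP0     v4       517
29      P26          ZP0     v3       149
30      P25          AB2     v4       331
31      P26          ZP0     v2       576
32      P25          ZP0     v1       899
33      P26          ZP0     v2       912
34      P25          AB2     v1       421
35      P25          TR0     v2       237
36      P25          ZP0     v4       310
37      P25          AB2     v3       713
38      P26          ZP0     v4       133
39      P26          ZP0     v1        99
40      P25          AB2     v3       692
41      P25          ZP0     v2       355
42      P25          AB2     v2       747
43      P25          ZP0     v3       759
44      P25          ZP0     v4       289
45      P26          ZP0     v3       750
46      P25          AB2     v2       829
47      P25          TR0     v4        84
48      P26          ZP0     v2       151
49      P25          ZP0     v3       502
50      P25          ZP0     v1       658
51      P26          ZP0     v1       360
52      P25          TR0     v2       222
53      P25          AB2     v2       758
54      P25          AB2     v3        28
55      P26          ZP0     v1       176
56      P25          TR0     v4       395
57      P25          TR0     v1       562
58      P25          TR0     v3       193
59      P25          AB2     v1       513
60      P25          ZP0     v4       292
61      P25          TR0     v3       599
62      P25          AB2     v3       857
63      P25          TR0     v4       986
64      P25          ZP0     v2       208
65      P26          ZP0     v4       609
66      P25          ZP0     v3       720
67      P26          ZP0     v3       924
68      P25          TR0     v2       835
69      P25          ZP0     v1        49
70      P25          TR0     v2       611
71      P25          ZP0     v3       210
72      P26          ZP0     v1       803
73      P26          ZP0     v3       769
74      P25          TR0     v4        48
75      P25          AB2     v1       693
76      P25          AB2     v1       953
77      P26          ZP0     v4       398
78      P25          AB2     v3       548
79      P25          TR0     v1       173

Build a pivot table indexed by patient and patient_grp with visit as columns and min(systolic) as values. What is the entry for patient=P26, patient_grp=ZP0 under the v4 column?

Rows with patient=P26, patient_grp=ZP0 and visit=v4: systolic values are 714, 525, 133, 609, 398.
min(714, 525, 133, 609, 398) = 133.

133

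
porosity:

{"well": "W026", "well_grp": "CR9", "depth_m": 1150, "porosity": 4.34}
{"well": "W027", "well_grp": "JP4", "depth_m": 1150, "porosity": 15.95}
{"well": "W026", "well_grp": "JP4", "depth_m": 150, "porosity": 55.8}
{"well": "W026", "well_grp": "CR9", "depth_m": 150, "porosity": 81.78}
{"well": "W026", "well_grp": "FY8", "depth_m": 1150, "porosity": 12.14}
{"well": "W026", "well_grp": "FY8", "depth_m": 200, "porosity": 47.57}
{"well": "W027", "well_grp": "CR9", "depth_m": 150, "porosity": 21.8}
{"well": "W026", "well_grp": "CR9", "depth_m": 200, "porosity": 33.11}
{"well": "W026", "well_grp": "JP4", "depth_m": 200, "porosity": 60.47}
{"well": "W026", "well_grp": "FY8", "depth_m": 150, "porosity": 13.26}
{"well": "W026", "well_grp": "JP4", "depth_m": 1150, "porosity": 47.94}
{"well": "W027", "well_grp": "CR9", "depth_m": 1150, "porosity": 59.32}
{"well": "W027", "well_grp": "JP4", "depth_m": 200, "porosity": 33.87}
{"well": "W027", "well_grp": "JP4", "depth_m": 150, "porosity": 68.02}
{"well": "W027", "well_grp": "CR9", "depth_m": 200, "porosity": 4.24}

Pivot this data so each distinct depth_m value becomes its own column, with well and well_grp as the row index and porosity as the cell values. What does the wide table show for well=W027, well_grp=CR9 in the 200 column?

4.24

Wide layout: rows indexed by well and well_grp, columns are the 3 distinct depth_m values (1150, 150, 200).
Cell (well=W027, well_grp=CR9, depth_m=200) draws from the long row where well=W027, well_grp=CR9 and depth_m=200, which has porosity=4.24.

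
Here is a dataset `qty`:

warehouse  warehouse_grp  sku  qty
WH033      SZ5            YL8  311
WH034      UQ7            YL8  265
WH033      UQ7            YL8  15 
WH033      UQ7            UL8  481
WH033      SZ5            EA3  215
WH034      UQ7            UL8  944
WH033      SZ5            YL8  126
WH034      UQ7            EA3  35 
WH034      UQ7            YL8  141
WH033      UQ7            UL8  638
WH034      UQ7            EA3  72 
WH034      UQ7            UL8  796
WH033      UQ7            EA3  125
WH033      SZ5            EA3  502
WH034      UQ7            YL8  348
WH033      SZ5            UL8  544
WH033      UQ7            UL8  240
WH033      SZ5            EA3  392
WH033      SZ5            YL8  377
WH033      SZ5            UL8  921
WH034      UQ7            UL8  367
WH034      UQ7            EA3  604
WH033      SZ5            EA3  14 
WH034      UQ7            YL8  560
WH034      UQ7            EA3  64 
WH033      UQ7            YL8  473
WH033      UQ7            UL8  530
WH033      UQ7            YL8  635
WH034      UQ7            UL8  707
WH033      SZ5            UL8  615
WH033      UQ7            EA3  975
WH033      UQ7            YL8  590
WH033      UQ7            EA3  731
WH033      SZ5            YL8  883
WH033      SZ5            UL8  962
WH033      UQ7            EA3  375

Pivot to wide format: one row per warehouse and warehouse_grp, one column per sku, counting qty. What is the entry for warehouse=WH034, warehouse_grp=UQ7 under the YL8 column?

Rows with warehouse=WH034, warehouse_grp=UQ7 and sku=YL8: qty values are 265, 141, 348, 560.
4 rows match — count = 4.

4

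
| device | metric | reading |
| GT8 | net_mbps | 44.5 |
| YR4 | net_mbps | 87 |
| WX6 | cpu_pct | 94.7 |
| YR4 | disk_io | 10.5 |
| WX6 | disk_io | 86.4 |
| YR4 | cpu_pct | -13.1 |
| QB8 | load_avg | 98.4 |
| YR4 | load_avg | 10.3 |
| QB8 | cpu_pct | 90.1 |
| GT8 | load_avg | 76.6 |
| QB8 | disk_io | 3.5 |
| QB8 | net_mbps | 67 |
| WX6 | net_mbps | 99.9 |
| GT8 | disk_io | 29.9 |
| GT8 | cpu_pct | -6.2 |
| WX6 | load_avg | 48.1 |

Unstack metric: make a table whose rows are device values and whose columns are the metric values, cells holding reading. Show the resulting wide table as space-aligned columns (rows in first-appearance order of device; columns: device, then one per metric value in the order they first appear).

Columns: device plus the 4 distinct metric values (net_mbps, cpu_pct, disk_io, load_avg).
For example, row GT8 column net_mbps takes reading=44.5 from the long row (GT8, net_mbps).

device  net_mbps  cpu_pct  disk_io  load_avg
GT8     44.5      -6.2     29.9     76.6    
YR4     87        -13.1    10.5     10.3    
WX6     99.9      94.7     86.4     48.1    
QB8     67        90.1     3.5      98.4    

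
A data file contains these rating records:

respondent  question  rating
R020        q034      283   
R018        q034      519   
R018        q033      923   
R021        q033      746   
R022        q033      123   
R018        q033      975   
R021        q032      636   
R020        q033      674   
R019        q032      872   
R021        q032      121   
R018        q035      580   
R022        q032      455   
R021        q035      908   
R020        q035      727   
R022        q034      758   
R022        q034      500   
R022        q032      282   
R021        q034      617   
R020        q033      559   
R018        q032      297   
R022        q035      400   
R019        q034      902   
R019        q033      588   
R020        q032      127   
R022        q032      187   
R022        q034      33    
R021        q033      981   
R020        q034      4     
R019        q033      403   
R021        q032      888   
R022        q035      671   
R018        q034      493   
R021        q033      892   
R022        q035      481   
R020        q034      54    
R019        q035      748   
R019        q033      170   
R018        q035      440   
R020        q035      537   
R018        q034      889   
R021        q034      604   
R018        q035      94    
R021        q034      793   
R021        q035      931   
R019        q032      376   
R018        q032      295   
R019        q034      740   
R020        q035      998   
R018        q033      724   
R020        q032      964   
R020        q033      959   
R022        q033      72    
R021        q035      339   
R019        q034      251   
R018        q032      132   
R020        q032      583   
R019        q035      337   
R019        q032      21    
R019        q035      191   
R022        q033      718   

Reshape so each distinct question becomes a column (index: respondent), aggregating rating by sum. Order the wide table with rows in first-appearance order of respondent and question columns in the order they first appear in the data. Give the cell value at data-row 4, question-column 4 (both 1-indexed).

1552

With rows in first-appearance order of respondent, row 4 is respondent=R022. question columns in first-appearance order: q034, q033, q032, q035; column 4 is q035.
Long rows with respondent=R022, question=q035: 400 + 671 + 481 = 1552.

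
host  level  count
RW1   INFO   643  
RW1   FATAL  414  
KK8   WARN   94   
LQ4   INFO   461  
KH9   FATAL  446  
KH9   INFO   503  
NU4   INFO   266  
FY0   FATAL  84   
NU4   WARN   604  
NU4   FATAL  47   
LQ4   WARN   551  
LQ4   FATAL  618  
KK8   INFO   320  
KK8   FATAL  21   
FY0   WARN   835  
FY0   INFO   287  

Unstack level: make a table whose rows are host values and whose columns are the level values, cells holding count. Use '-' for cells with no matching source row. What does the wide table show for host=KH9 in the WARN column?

No long-format row has host=KH9 and level=WARN, so the cell is -.

-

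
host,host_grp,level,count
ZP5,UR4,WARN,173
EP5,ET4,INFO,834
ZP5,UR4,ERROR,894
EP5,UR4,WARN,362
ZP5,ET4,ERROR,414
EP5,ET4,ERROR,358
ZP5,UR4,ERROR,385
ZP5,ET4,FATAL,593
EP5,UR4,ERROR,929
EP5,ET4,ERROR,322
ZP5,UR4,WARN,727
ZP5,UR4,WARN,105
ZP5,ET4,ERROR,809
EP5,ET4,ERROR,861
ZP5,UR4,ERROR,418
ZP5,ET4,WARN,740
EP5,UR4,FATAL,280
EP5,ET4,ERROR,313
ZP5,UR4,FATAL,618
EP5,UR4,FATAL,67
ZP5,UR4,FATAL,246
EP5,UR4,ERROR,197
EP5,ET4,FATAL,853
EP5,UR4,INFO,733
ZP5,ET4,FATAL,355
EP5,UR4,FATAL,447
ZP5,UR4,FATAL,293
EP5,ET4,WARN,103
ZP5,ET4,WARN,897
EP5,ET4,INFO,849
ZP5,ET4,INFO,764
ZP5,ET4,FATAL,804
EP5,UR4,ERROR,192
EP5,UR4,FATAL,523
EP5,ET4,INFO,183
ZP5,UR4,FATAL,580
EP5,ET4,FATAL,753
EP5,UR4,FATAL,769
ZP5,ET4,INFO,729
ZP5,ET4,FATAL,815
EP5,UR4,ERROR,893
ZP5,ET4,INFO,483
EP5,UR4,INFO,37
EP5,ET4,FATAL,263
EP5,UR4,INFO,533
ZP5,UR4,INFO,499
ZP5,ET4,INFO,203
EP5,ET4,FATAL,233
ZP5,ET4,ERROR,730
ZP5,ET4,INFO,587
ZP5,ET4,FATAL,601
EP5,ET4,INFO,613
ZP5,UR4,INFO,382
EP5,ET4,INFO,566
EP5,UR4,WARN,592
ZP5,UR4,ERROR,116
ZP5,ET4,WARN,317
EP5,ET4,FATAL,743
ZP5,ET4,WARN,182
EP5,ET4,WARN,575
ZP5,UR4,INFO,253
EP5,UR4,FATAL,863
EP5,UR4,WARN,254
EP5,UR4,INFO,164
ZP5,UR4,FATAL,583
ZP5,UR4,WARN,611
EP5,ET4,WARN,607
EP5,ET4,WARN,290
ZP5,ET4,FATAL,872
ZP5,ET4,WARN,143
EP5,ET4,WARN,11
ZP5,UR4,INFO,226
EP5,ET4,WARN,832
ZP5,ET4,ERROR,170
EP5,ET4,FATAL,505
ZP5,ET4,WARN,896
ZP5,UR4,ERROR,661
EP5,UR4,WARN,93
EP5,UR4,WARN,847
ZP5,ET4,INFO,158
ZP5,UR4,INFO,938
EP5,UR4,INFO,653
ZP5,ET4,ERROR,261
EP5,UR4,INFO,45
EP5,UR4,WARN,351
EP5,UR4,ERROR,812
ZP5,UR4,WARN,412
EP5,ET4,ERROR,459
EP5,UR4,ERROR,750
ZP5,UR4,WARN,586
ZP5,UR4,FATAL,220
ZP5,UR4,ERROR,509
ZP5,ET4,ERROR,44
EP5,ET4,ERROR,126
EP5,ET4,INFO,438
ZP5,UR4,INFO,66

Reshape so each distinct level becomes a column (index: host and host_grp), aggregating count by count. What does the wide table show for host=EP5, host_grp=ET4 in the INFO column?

Rows with host=EP5, host_grp=ET4 and level=INFO: count values are 834, 849, 183, 613, 566, 438.
6 rows match — count = 6.

6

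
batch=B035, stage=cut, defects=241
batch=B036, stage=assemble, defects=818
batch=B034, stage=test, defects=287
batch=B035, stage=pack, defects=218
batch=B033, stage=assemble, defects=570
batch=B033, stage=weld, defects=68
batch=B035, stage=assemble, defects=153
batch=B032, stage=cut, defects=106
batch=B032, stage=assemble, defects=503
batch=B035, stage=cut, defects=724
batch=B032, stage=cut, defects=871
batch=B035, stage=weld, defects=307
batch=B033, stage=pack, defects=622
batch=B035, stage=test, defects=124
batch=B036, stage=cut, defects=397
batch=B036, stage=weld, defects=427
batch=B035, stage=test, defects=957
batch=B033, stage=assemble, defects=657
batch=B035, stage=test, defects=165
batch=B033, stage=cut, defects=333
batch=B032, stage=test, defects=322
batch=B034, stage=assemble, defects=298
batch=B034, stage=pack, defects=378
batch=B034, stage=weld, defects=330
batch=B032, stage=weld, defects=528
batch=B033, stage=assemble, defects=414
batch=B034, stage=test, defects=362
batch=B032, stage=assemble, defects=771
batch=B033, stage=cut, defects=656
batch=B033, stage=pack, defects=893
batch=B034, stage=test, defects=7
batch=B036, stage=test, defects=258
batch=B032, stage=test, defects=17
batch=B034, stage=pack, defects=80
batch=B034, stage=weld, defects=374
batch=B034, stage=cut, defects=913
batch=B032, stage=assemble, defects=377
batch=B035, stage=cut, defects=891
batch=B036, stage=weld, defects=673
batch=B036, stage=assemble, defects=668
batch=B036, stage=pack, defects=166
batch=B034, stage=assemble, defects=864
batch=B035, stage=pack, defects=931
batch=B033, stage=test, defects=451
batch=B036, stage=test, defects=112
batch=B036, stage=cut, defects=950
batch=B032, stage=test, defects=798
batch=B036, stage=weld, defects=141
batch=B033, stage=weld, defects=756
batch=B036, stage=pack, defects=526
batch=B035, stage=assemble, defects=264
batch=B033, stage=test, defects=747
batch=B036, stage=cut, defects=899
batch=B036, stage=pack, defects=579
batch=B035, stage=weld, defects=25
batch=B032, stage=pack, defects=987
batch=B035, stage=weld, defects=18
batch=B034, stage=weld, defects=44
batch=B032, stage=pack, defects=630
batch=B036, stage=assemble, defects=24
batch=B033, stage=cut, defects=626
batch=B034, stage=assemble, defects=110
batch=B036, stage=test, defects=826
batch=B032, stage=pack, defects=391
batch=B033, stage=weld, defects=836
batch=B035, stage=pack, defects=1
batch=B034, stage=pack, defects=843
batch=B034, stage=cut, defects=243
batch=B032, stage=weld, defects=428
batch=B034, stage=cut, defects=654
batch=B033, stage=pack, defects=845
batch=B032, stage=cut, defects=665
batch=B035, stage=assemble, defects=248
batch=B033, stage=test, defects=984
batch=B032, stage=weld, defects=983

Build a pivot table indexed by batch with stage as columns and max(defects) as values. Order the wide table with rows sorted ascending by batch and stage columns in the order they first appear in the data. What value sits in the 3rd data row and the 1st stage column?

913

With rows sorted ascending by batch, row 3 is batch=B034. stage columns in first-appearance order: cut, assemble, test, pack, weld; column 1 is cut.
Long rows with batch=B034, stage=cut: max(913, 243, 654) = 913.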